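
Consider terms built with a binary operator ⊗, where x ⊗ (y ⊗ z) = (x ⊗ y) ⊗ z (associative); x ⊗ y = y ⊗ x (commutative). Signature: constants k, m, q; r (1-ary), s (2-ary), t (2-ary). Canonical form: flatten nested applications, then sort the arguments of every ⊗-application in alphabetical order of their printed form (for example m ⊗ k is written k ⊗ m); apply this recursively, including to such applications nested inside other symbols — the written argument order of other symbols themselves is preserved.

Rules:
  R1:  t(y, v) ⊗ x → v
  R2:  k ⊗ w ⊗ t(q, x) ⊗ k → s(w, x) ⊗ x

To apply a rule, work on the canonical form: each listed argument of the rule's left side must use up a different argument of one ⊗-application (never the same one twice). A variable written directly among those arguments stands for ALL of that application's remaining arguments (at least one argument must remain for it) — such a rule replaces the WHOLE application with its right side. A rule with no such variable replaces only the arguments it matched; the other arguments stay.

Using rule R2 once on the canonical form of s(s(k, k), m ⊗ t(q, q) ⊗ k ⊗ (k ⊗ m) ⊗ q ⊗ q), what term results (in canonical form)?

Answer: s(s(k, k), q ⊗ s(m ⊗ m ⊗ q ⊗ q, q))

Derivation:
Canonical form:  s(s(k, k), k ⊗ k ⊗ m ⊗ m ⊗ q ⊗ q ⊗ t(q, q))
R2 matches:  uses k, k, t(q, q);  w := m ⊗ m ⊗ q ⊗ q, x := q
The extension variable absorbs all remaining arguments, so the whole application is rewritten.
Result:  s(s(k, k), q ⊗ s(m ⊗ m ⊗ q ⊗ q, q))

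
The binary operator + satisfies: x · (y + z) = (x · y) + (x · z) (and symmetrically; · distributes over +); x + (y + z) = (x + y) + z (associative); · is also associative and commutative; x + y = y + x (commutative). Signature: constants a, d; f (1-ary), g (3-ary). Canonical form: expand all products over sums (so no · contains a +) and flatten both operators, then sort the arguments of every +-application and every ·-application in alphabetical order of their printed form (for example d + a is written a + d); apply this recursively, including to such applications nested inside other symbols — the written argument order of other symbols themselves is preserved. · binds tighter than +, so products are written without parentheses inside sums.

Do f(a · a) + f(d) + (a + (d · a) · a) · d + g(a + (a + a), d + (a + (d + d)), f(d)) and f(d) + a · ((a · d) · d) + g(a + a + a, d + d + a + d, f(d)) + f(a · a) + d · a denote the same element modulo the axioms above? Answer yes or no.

Left:  f(a · a) + f(d) + (a + (d · a) · a) · d + g(a + (a + a), d + (a + (d + d)), f(d))
  Distribute:  f(a · a) + f(d) + a · d + a · a · d · d + g(a + a + a, a + d + d + d, f(d))
  Sort:  a · a · d · d + a · d + f(a · a) + f(d) + g(a + a + a, a + d + d + d, f(d))
Right:  f(d) + a · ((a · d) · d) + g(a + a + a, d + d + a + d, f(d)) + f(a · a) + d · a
  Un-nest:  f(d) + a · a · d · d + g(a + a + a, a + d + d + d, f(d)) + f(a · a) + a · d
  Sort:  a · a · d · d + a · d + f(a · a) + f(d) + g(a + a + a, a + d + d + d, f(d))

Answer: yes — both canonical forms are a · a · d · d + a · d + f(a · a) + f(d) + g(a + a + a, a + d + d + d, f(d))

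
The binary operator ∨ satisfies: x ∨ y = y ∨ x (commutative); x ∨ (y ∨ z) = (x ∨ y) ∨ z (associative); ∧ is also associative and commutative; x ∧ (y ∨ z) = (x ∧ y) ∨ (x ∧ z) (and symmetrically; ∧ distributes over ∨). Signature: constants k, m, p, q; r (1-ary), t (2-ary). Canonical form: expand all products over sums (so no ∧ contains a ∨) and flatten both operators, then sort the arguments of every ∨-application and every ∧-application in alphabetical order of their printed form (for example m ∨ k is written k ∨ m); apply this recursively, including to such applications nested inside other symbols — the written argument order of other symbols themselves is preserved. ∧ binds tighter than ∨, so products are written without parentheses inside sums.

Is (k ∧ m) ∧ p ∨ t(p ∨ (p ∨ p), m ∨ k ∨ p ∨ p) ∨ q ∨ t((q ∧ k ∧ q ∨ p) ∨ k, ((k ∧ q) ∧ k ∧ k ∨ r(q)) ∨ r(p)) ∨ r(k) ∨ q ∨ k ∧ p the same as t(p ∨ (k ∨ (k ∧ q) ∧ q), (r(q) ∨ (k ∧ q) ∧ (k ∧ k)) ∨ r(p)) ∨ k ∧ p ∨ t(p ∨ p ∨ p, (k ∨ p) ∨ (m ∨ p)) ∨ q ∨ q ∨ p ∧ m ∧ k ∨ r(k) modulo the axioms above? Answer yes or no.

Left:  (k ∧ m) ∧ p ∨ t(p ∨ (p ∨ p), m ∨ k ∨ p ∨ p) ∨ q ∨ t((q ∧ k ∧ q ∨ p) ∨ k, ((k ∧ q) ∧ k ∧ k ∨ r(q)) ∨ r(p)) ∨ r(k) ∨ q ∨ k ∧ p
  Un-nest:  k ∧ m ∧ p ∨ t(p ∨ p ∨ p, k ∨ m ∨ p ∨ p) ∨ q ∨ t(k ∨ k ∧ q ∧ q ∨ p, k ∧ k ∧ k ∧ q ∨ r(p) ∨ r(q)) ∨ r(k) ∨ q ∨ k ∧ p
  Sort:  k ∧ m ∧ p ∨ k ∧ p ∨ q ∨ q ∨ r(k) ∨ t(k ∨ k ∧ q ∧ q ∨ p, k ∧ k ∧ k ∧ q ∨ r(p) ∨ r(q)) ∨ t(p ∨ p ∨ p, k ∨ m ∨ p ∨ p)
Right:  t(p ∨ (k ∨ (k ∧ q) ∧ q), (r(q) ∨ (k ∧ q) ∧ (k ∧ k)) ∨ r(p)) ∨ k ∧ p ∨ t(p ∨ p ∨ p, (k ∨ p) ∨ (m ∨ p)) ∨ q ∨ q ∨ p ∧ m ∧ k ∨ r(k)
  Un-nest:  t(k ∨ k ∧ q ∧ q ∨ p, k ∧ k ∧ k ∧ q ∨ r(p) ∨ r(q)) ∨ k ∧ p ∨ t(p ∨ p ∨ p, k ∨ m ∨ p ∨ p) ∨ q ∨ q ∨ k ∧ m ∧ p ∨ r(k)
  Order the arguments:  k ∧ m ∧ p ∨ k ∧ p ∨ q ∨ q ∨ r(k) ∨ t(k ∨ k ∧ q ∧ q ∨ p, k ∧ k ∧ k ∧ q ∨ r(p) ∨ r(q)) ∨ t(p ∨ p ∨ p, k ∨ m ∨ p ∨ p)

Answer: yes — both canonical forms are k ∧ m ∧ p ∨ k ∧ p ∨ q ∨ q ∨ r(k) ∨ t(k ∨ k ∧ q ∧ q ∨ p, k ∧ k ∧ k ∧ q ∨ r(p) ∨ r(q)) ∨ t(p ∨ p ∨ p, k ∨ m ∨ p ∨ p)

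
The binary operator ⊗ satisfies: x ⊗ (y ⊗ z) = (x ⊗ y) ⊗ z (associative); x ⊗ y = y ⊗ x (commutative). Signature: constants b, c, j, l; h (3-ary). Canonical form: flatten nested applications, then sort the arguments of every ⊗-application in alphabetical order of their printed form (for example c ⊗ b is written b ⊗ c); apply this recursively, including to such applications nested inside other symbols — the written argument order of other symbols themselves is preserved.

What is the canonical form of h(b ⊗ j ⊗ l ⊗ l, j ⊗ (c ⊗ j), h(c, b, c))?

Work inside:  j ⊗ (c ⊗ j)
Flatten:  j ⊗ c ⊗ j
Sort:  c ⊗ j ⊗ j
Reassemble:  h(b ⊗ j ⊗ l ⊗ l, c ⊗ j ⊗ j, h(c, b, c))

Answer: h(b ⊗ j ⊗ l ⊗ l, c ⊗ j ⊗ j, h(c, b, c))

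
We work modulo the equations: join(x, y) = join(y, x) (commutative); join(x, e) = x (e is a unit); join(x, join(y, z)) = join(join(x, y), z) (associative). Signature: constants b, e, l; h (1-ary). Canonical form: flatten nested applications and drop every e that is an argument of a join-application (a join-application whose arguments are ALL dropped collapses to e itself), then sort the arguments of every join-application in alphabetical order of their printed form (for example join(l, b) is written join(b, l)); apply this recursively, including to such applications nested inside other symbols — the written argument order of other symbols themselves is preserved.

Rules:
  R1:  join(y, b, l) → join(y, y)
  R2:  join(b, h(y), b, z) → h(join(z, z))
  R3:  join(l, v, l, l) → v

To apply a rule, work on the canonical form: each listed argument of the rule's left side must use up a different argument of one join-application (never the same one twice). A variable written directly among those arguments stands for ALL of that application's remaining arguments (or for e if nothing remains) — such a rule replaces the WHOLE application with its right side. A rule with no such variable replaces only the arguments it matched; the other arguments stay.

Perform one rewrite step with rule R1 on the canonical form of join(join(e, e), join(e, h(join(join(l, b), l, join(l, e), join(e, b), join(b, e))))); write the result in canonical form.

Answer: h(join(b, b, b, b, l, l, l, l))

Derivation:
Canonical form:  h(join(b, b, b, l, l, l))
Match R1:  consume b, l;  y := join(b, b, l, l)
The variable takes the whole remainder — replace the entire application.
Giving:  h(join(b, b, b, b, l, l, l, l))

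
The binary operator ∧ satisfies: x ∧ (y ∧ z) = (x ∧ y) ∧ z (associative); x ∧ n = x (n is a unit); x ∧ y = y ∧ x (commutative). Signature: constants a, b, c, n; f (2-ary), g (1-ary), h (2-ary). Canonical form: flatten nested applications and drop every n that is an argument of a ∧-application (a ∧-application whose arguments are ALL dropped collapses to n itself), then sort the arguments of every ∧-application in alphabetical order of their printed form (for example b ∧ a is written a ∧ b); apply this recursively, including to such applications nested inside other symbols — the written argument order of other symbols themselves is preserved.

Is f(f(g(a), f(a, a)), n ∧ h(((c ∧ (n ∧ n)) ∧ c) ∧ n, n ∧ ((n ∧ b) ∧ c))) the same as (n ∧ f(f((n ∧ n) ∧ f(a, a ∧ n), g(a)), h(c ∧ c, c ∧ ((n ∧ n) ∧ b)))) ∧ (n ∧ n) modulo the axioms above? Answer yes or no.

Answer: no — f(f(g(a), f(a, a)), h(c ∧ c, b ∧ c)) vs f(f(f(a, a), g(a)), h(c ∧ c, b ∧ c))

Derivation:
Left:  f(f(g(a), f(a, a)), n ∧ h(((c ∧ (n ∧ n)) ∧ c) ∧ n, n ∧ ((n ∧ b) ∧ c)))
  Focus inside:  n ∧ h(((c ∧ (n ∧ n)) ∧ c) ∧ n, n ∧ ((n ∧ b) ∧ c))
  Simplify inside:  h(((c ∧ (n ∧ n)) ∧ c) ∧ n, n ∧ ((n ∧ b) ∧ c))  →  h(c ∧ c, b ∧ c)
  Drop the unit:  drop n
  Order the arguments:  h(c ∧ c, b ∧ c)
  Rebuild:  f(f(g(a), f(a, a)), h(c ∧ c, b ∧ c))
Right:  (n ∧ f(f((n ∧ n) ∧ f(a, a ∧ n), g(a)), h(c ∧ c, c ∧ ((n ∧ n) ∧ b)))) ∧ (n ∧ n)
  Un-nest:  n ∧ f(f((n ∧ n) ∧ f(a, a ∧ n), g(a)), h(c ∧ c, c ∧ ((n ∧ n) ∧ b))) ∧ n ∧ n
  Inside:  f(f((n ∧ n) ∧ f(a, a ∧ n), g(a)), h(c ∧ c, c ∧ ((n ∧ n) ∧ b)))  →  f(f(f(a, a), g(a)), h(c ∧ c, b ∧ c))
  Unit:  drop n (×3)
  Order the arguments:  f(f(f(a, a), g(a)), h(c ∧ c, b ∧ c))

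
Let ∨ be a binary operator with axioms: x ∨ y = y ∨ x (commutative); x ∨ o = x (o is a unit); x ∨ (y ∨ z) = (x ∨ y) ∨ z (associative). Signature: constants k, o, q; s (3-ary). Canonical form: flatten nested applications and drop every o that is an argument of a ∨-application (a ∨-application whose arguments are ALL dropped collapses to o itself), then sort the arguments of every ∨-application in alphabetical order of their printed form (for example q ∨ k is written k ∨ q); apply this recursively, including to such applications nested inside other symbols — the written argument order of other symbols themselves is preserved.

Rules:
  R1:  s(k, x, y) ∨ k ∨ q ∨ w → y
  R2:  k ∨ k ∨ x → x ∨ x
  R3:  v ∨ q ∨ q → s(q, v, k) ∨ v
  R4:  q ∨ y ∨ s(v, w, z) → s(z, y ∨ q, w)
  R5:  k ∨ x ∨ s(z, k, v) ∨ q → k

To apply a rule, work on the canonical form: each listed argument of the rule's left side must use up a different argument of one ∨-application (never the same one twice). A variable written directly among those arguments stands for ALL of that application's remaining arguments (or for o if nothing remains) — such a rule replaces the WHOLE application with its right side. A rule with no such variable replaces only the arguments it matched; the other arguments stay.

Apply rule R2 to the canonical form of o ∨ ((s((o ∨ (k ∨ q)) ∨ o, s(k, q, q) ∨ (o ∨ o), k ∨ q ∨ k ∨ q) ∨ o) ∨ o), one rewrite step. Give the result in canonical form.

Canonical form:  s(k ∨ q, s(k, q, q), k ∨ k ∨ q ∨ q)
Apply R2:  consuming k, k;  x := q ∨ q
Every leftover argument binds to the variable; the entire application is replaced.
Result:  s(k ∨ q, s(k, q, q), q ∨ q ∨ q ∨ q)

Answer: s(k ∨ q, s(k, q, q), q ∨ q ∨ q ∨ q)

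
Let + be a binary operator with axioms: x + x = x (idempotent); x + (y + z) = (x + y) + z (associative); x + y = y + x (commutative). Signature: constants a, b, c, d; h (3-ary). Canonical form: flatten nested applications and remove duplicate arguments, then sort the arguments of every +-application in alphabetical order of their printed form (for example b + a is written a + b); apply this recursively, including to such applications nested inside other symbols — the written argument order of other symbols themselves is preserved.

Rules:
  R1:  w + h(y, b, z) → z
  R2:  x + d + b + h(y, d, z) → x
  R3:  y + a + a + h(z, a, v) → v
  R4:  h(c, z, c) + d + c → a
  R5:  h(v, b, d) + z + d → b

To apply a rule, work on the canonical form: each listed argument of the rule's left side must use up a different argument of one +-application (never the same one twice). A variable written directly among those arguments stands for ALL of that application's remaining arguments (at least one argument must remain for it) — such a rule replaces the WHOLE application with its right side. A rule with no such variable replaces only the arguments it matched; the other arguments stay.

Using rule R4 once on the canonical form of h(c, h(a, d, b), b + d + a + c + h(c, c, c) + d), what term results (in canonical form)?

Canonical form:  h(c, h(a, d, b), a + b + c + d + h(c, c, c))
Match R4:  consume c, d, h(c, c, c);  z := c
Giving:  h(c, h(a, d, b), a + b)

Answer: h(c, h(a, d, b), a + b)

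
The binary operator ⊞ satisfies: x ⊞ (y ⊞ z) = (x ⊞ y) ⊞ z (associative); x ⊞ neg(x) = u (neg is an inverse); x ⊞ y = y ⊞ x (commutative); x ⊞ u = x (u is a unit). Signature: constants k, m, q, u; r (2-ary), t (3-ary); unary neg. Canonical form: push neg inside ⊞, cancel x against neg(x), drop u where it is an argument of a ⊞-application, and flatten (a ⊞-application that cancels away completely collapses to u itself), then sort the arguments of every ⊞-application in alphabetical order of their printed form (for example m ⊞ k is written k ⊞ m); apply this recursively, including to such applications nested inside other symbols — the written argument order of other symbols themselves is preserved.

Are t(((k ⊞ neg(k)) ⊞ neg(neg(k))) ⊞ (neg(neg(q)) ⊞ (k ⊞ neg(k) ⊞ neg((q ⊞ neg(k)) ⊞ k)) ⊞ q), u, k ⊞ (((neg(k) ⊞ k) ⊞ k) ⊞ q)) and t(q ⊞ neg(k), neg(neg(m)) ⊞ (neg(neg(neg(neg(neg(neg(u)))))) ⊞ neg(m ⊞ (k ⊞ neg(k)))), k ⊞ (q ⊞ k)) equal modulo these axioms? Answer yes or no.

Left:  t(((k ⊞ neg(k)) ⊞ neg(neg(k))) ⊞ (neg(neg(q)) ⊞ (k ⊞ neg(k) ⊞ neg((q ⊞ neg(k)) ⊞ k)) ⊞ q), u, k ⊞ (((neg(k) ⊞ k) ⊞ k) ⊞ q))
  Focus inside:  ((k ⊞ neg(k)) ⊞ neg(neg(k))) ⊞ (neg(neg(q)) ⊞ (k ⊞ neg(k) ⊞ neg((q ⊞ neg(k)) ⊞ k)) ⊞ q)
  Push neg inside:  distribute neg over ⊞ and collapse double neg
  Combine occurrences:  k ⊞ q
  Rebuild:  t(k ⊞ q, u, k ⊞ k ⊞ q)
Right:  t(q ⊞ neg(k), neg(neg(m)) ⊞ (neg(neg(neg(neg(neg(neg(u)))))) ⊞ neg(m ⊞ (k ⊞ neg(k)))), k ⊞ (q ⊞ k))
  Descend into:  neg(neg(m)) ⊞ (neg(neg(neg(neg(neg(neg(u)))))) ⊞ neg(m ⊞ (k ⊞ neg(k))))
  Push neg inside:  distribute neg over ⊞ and collapse double neg
  Cancel inverse pairs:  m cancels; k cancels
  Sort arguments:  u
  Reassemble:  t(neg(k) ⊞ q, u, k ⊞ k ⊞ q)

Answer: no — t(k ⊞ q, u, k ⊞ k ⊞ q) vs t(neg(k) ⊞ q, u, k ⊞ k ⊞ q)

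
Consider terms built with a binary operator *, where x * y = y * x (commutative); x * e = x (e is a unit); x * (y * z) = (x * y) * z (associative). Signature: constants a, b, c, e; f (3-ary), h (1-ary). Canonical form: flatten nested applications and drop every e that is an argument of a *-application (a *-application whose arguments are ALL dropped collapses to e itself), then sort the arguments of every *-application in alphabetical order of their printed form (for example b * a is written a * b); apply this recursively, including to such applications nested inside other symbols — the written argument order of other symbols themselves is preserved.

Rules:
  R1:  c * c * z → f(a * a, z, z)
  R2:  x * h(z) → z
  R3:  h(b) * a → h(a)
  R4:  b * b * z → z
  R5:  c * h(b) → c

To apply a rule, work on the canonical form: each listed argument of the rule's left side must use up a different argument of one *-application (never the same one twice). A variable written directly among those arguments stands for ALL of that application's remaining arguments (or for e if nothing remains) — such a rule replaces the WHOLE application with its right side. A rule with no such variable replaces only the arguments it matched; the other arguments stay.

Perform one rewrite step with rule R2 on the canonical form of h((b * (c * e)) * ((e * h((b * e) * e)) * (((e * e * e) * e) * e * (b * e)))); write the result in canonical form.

Canonical form:  h(b * b * c * h(b))
Match R2:  consume h(b);  x := b * b * c, z := b
The variable takes the whole remainder — replace the entire application.
Result:  h(b)

Answer: h(b)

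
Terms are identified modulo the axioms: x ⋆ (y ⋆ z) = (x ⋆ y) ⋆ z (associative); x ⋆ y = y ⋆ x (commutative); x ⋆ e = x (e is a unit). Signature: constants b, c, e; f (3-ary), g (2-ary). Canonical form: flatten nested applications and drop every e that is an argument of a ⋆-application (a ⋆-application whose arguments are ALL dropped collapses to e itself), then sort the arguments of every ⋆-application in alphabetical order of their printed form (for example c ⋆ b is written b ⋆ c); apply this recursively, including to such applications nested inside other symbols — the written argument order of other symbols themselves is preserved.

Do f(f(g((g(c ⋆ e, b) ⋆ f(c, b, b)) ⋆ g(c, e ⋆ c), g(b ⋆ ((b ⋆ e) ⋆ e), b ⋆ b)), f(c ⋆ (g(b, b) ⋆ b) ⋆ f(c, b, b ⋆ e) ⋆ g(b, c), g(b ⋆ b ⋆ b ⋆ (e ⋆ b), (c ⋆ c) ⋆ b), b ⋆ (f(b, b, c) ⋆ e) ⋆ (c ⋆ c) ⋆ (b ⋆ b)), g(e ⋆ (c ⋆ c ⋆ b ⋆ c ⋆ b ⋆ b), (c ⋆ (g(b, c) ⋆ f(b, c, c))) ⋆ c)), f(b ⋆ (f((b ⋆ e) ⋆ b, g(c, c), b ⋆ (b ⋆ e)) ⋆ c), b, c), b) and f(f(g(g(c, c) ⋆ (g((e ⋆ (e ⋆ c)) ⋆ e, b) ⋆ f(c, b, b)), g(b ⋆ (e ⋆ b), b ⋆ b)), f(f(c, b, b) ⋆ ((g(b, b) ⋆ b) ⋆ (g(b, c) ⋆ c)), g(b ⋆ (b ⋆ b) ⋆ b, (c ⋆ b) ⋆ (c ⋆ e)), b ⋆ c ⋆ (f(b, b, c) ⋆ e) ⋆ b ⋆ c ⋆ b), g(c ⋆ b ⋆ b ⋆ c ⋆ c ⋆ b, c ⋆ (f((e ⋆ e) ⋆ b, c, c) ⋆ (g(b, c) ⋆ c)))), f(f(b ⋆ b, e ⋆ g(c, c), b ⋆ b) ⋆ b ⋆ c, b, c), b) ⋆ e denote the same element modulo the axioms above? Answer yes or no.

Left:  f(f(g((g(c ⋆ e, b) ⋆ f(c, b, b)) ⋆ g(c, e ⋆ c), g(b ⋆ ((b ⋆ e) ⋆ e), b ⋆ b)), f(c ⋆ (g(b, b) ⋆ b) ⋆ f(c, b, b ⋆ e) ⋆ g(b, c), g(b ⋆ b ⋆ b ⋆ (e ⋆ b), (c ⋆ c) ⋆ b), b ⋆ (f(b, b, c) ⋆ e) ⋆ (c ⋆ c) ⋆ (b ⋆ b)), g(e ⋆ (c ⋆ c ⋆ b ⋆ c ⋆ b ⋆ b), (c ⋆ (g(b, c) ⋆ f(b, c, c))) ⋆ c)), f(b ⋆ (f((b ⋆ e) ⋆ b, g(c, c), b ⋆ (b ⋆ e)) ⋆ c), b, c), b)
  Descend into:  b ⋆ (f((b ⋆ e) ⋆ b, g(c, c), b ⋆ (b ⋆ e)) ⋆ c)
  Un-nest:  b ⋆ f((b ⋆ e) ⋆ b, g(c, c), b ⋆ (b ⋆ e)) ⋆ c
  Inside:  f((b ⋆ e) ⋆ b, g(c, c), b ⋆ (b ⋆ e))  →  f(b ⋆ b, g(c, c), b ⋆ b)
  Order the arguments:  b ⋆ c ⋆ f(b ⋆ b, g(c, c), b ⋆ b)
  Put back:  f(f(g(f(c, b, b) ⋆ g(c, b) ⋆ g(c, c), g(b ⋆ b, b ⋆ b)), f(b ⋆ c ⋆ f(c, b, b) ⋆ g(b, b) ⋆ g(b, c), g(b ⋆ b ⋆ b ⋆ b, b ⋆ c ⋆ c), b ⋆ b ⋆ b ⋆ c ⋆ c ⋆ f(b, b, c)), g(b ⋆ b ⋆ b ⋆ c ⋆ c ⋆ c, c ⋆ c ⋆ f(b, c, c) ⋆ g(b, c))), f(b ⋆ c ⋆ f(b ⋆ b, g(c, c), b ⋆ b), b, c), b)
Right:  f(f(g(g(c, c) ⋆ (g((e ⋆ (e ⋆ c)) ⋆ e, b) ⋆ f(c, b, b)), g(b ⋆ (e ⋆ b), b ⋆ b)), f(f(c, b, b) ⋆ ((g(b, b) ⋆ b) ⋆ (g(b, c) ⋆ c)), g(b ⋆ (b ⋆ b) ⋆ b, (c ⋆ b) ⋆ (c ⋆ e)), b ⋆ c ⋆ (f(b, b, c) ⋆ e) ⋆ b ⋆ c ⋆ b), g(c ⋆ b ⋆ b ⋆ c ⋆ c ⋆ b, c ⋆ (f((e ⋆ e) ⋆ b, c, c) ⋆ (g(b, c) ⋆ c)))), f(f(b ⋆ b, e ⋆ g(c, c), b ⋆ b) ⋆ b ⋆ c, b, c), b) ⋆ e
  Simplify inside:  f(f(g(g(c, c) ⋆ (g((e ⋆ (e ⋆ c)) ⋆ e, b) ⋆ f(c, b, b)), g(b ⋆ (e ⋆ b), b ⋆ b)), f(f(c, b, b) ⋆ ((g(b, b) ⋆ b) ⋆ (g(b, c) ⋆ c)), g(b ⋆ (b ⋆ b) ⋆ b, (c ⋆ b) ⋆ (c ⋆ e)), b ⋆ c ⋆ (f(b, b, c) ⋆ e) ⋆ b ⋆ c ⋆ b), g(c ⋆ b ⋆ b ⋆ c ⋆ c ⋆ b, c ⋆ (f((e ⋆ e) ⋆ b, c, c) ⋆ (g(b, c) ⋆ c)))), f(f(b ⋆ b, e ⋆ g(c, c), b ⋆ b) ⋆ b ⋆ c, b, c), b)  →  f(f(g(f(c, b, b) ⋆ g(c, b) ⋆ g(c, c), g(b ⋆ b, b ⋆ b)), f(b ⋆ c ⋆ f(c, b, b) ⋆ g(b, b) ⋆ g(b, c), g(b ⋆ b ⋆ b ⋆ b, b ⋆ c ⋆ c), b ⋆ b ⋆ b ⋆ c ⋆ c ⋆ f(b, b, c)), g(b ⋆ b ⋆ b ⋆ c ⋆ c ⋆ c, c ⋆ c ⋆ f(b, c, c) ⋆ g(b, c))), f(b ⋆ c ⋆ f(b ⋆ b, g(c, c), b ⋆ b), b, c), b)
  Drop the unit:  drop e
  Sort:  f(f(g(f(c, b, b) ⋆ g(c, b) ⋆ g(c, c), g(b ⋆ b, b ⋆ b)), f(b ⋆ c ⋆ f(c, b, b) ⋆ g(b, b) ⋆ g(b, c), g(b ⋆ b ⋆ b ⋆ b, b ⋆ c ⋆ c), b ⋆ b ⋆ b ⋆ c ⋆ c ⋆ f(b, b, c)), g(b ⋆ b ⋆ b ⋆ c ⋆ c ⋆ c, c ⋆ c ⋆ f(b, c, c) ⋆ g(b, c))), f(b ⋆ c ⋆ f(b ⋆ b, g(c, c), b ⋆ b), b, c), b)

Answer: yes — both canonical forms are f(f(g(f(c, b, b) ⋆ g(c, b) ⋆ g(c, c), g(b ⋆ b, b ⋆ b)), f(b ⋆ c ⋆ f(c, b, b) ⋆ g(b, b) ⋆ g(b, c), g(b ⋆ b ⋆ b ⋆ b, b ⋆ c ⋆ c), b ⋆ b ⋆ b ⋆ c ⋆ c ⋆ f(b, b, c)), g(b ⋆ b ⋆ b ⋆ c ⋆ c ⋆ c, c ⋆ c ⋆ f(b, c, c) ⋆ g(b, c))), f(b ⋆ c ⋆ f(b ⋆ b, g(c, c), b ⋆ b), b, c), b)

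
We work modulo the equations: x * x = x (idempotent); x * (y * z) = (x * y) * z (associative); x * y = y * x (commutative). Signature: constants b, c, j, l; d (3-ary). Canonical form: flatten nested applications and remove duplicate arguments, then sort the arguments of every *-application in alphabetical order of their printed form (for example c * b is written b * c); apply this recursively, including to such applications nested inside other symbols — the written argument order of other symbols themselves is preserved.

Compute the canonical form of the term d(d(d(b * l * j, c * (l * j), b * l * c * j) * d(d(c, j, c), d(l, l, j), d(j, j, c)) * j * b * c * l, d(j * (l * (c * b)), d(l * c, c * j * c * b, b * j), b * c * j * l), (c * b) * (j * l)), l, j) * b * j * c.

Inside:  d(d(d(b * l * j, c * (l * j), b * l * c * j) * d(d(c, j, c), d(l, l, j), d(j, j, c)) * j * b * c * l, d(j * (l * (c * b)), d(l * c, c * j * c * b, b * j), b * c * j * l), (c * b) * (j * l)), l, j)  →  d(d(b * c * d(b * j * l, c * j * l, b * c * j * l) * d(d(c, j, c), d(l, l, j), d(j, j, c)) * j * l, d(b * c * j * l, d(c * l, b * c * j, b * j), b * c * j * l), b * c * j * l), l, j)
Order the arguments:  b * c * d(d(b * c * d(b * j * l, c * j * l, b * c * j * l) * d(d(c, j, c), d(l, l, j), d(j, j, c)) * j * l, d(b * c * j * l, d(c * l, b * c * j, b * j), b * c * j * l), b * c * j * l), l, j) * j

Answer: b * c * d(d(b * c * d(b * j * l, c * j * l, b * c * j * l) * d(d(c, j, c), d(l, l, j), d(j, j, c)) * j * l, d(b * c * j * l, d(c * l, b * c * j, b * j), b * c * j * l), b * c * j * l), l, j) * j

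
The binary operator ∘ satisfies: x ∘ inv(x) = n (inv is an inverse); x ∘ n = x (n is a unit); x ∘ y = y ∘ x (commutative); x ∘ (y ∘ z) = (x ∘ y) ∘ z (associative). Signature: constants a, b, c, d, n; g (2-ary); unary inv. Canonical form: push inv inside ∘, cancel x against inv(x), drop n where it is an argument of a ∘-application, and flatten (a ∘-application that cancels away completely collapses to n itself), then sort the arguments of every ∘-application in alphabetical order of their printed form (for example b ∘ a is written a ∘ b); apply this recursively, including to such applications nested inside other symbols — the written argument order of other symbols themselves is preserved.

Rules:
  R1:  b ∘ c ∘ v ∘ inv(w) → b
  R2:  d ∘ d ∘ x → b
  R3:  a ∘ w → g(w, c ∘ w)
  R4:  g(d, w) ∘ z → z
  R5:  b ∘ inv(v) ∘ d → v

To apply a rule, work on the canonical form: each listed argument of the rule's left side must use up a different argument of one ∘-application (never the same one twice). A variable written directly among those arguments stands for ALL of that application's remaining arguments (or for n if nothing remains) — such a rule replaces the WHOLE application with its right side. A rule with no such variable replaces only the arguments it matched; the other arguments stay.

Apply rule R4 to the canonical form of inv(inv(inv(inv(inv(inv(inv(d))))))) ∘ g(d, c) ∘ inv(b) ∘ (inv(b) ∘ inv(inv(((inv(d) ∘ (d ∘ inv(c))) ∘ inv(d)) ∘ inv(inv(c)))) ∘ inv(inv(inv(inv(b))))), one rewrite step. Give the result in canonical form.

Canonical form:  g(d, c) ∘ inv(b) ∘ inv(d) ∘ inv(d)
Apply R4:  consuming g(d, c);  w := c, z := inv(b) ∘ inv(d) ∘ inv(d)
The variable takes the whole remainder — replace the entire application.
New term:  inv(b) ∘ inv(d) ∘ inv(d)

Answer: inv(b) ∘ inv(d) ∘ inv(d)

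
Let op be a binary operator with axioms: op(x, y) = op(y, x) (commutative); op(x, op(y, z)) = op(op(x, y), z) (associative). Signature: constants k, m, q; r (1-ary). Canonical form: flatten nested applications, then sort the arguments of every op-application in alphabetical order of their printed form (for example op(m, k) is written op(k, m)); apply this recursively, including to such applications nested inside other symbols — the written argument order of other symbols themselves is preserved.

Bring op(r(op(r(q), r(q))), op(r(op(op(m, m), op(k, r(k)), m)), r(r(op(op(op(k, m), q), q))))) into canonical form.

Flatten:  op(r(op(r(q), r(q))), r(op(op(m, m), op(k, r(k)), m)), r(r(op(op(op(k, m), q), q))))
Inside:  r(op(op(m, m), op(k, r(k)), m))  →  r(op(k, m, m, m, r(k)))
Inside:  r(r(op(op(op(k, m), q), q)))  →  r(r(op(k, m, q, q)))
Sort:  op(r(op(k, m, m, m, r(k))), r(op(r(q), r(q))), r(r(op(k, m, q, q))))

Answer: op(r(op(k, m, m, m, r(k))), r(op(r(q), r(q))), r(r(op(k, m, q, q))))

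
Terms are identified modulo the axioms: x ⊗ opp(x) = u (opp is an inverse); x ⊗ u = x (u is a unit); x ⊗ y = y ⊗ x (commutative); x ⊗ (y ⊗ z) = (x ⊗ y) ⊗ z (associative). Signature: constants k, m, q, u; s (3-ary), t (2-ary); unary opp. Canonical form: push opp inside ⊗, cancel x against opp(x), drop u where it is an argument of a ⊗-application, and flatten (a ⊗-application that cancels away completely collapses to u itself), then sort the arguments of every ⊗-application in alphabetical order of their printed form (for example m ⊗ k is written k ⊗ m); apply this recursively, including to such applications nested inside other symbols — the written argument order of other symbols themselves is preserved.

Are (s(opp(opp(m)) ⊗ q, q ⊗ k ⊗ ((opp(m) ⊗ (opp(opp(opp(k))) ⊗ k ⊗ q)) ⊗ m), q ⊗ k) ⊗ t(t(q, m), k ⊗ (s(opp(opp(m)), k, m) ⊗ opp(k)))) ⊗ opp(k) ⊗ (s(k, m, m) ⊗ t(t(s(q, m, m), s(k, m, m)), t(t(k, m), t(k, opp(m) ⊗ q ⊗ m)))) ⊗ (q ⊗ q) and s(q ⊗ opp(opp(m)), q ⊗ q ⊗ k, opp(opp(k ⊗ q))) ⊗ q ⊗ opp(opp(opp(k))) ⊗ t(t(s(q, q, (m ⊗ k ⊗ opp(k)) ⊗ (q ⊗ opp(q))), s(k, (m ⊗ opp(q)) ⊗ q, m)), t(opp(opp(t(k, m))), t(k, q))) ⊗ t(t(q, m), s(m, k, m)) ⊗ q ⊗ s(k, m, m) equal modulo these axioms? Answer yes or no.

Left:  (s(opp(opp(m)) ⊗ q, q ⊗ k ⊗ ((opp(m) ⊗ (opp(opp(opp(k))) ⊗ k ⊗ q)) ⊗ m), q ⊗ k) ⊗ t(t(q, m), k ⊗ (s(opp(opp(m)), k, m) ⊗ opp(k)))) ⊗ opp(k) ⊗ (s(k, m, m) ⊗ t(t(s(q, m, m), s(k, m, m)), t(t(k, m), t(k, opp(m) ⊗ q ⊗ m)))) ⊗ (q ⊗ q)
  Push opp inside:  distribute opp over ⊗ and collapse double opp
  Combine occurrences:  s(m ⊗ q, k ⊗ q ⊗ q, k ⊗ q) ⊗ t(t(q, m), s(m, k, m)) ⊗ opp(k) ⊗ s(k, m, m) ⊗ t(t(s(q, m, m), s(k, m, m)), t(t(k, m), t(k, q))) ⊗ q ⊗ q
  Sort arguments:  opp(k) ⊗ q ⊗ q ⊗ s(k, m, m) ⊗ s(m ⊗ q, k ⊗ q ⊗ q, k ⊗ q) ⊗ t(t(q, m), s(m, k, m)) ⊗ t(t(s(q, m, m), s(k, m, m)), t(t(k, m), t(k, q)))
Right:  s(q ⊗ opp(opp(m)), q ⊗ q ⊗ k, opp(opp(k ⊗ q))) ⊗ q ⊗ opp(opp(opp(k))) ⊗ t(t(s(q, q, (m ⊗ k ⊗ opp(k)) ⊗ (q ⊗ opp(q))), s(k, (m ⊗ opp(q)) ⊗ q, m)), t(opp(opp(t(k, m))), t(k, q))) ⊗ t(t(q, m), s(m, k, m)) ⊗ q ⊗ s(k, m, m)
  Push opp inside:  distribute opp over ⊗ and collapse double opp
  Combine occurrences:  s(m ⊗ q, k ⊗ q ⊗ q, k ⊗ q) ⊗ q ⊗ q ⊗ opp(k) ⊗ t(t(s(q, q, m), s(k, m, m)), t(t(k, m), t(k, q))) ⊗ t(t(q, m), s(m, k, m)) ⊗ s(k, m, m)
  Sort:  opp(k) ⊗ q ⊗ q ⊗ s(k, m, m) ⊗ s(m ⊗ q, k ⊗ q ⊗ q, k ⊗ q) ⊗ t(t(q, m), s(m, k, m)) ⊗ t(t(s(q, q, m), s(k, m, m)), t(t(k, m), t(k, q)))

Answer: no — opp(k) ⊗ q ⊗ q ⊗ s(k, m, m) ⊗ s(m ⊗ q, k ⊗ q ⊗ q, k ⊗ q) ⊗ t(t(q, m), s(m, k, m)) ⊗ t(t(s(q, m, m), s(k, m, m)), t(t(k, m), t(k, q))) vs opp(k) ⊗ q ⊗ q ⊗ s(k, m, m) ⊗ s(m ⊗ q, k ⊗ q ⊗ q, k ⊗ q) ⊗ t(t(q, m), s(m, k, m)) ⊗ t(t(s(q, q, m), s(k, m, m)), t(t(k, m), t(k, q)))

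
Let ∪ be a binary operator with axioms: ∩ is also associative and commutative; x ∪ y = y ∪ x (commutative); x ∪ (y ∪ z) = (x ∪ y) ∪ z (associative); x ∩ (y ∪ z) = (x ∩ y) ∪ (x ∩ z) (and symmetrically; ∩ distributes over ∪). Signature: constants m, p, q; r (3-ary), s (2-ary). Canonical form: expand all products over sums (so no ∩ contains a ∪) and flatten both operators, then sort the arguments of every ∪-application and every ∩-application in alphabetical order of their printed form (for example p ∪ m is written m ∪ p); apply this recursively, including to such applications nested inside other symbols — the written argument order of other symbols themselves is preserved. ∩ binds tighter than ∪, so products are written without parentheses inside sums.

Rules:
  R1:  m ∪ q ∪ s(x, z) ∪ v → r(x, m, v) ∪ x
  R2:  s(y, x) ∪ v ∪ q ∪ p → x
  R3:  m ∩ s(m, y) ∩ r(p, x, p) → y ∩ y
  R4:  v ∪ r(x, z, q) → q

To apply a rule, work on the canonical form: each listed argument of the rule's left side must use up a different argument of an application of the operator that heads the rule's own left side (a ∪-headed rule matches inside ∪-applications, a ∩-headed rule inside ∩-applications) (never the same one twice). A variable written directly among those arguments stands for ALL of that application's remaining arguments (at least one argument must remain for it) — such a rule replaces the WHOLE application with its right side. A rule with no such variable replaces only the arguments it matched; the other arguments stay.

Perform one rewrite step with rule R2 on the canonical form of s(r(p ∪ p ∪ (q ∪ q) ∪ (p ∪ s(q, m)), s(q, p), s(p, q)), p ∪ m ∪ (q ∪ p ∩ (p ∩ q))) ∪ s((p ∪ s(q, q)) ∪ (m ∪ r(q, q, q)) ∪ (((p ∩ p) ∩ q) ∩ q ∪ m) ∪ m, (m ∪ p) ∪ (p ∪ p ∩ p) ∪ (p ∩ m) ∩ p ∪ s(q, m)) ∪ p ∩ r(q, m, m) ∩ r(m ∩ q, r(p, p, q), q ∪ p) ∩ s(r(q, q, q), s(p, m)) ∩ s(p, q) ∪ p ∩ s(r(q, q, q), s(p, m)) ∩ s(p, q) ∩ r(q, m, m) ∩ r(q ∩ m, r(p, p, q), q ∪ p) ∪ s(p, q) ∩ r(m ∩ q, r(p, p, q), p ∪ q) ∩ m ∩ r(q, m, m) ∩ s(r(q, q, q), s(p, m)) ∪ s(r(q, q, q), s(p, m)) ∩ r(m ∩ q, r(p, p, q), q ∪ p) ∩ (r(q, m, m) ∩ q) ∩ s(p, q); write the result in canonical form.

Answer: m ∩ r(m ∩ q, r(p, p, q), p ∪ q) ∩ r(q, m, m) ∩ s(p, q) ∩ s(r(q, q, q), s(p, m)) ∪ p ∩ r(m ∩ q, r(p, p, q), p ∪ q) ∩ r(q, m, m) ∩ s(p, q) ∩ s(r(q, q, q), s(p, m)) ∪ p ∩ r(m ∩ q, r(p, p, q), p ∪ q) ∩ r(q, m, m) ∩ s(p, q) ∩ s(r(q, q, q), s(p, m)) ∪ q ∩ r(m ∩ q, r(p, p, q), p ∪ q) ∩ r(q, m, m) ∩ s(p, q) ∩ s(r(q, q, q), s(p, m)) ∪ s(m ∪ m ∪ m ∪ p ∪ p ∩ p ∩ q ∩ q ∪ r(q, q, q) ∪ s(q, q), m ∪ m ∩ p ∩ p ∪ p ∪ p ∪ p ∩ p ∪ s(q, m)) ∪ s(r(m, s(q, p), s(p, q)), m ∪ p ∪ p ∩ p ∩ q ∪ q)

Derivation:
Canonical form:  m ∩ r(m ∩ q, r(p, p, q), p ∪ q) ∩ r(q, m, m) ∩ s(p, q) ∩ s(r(q, q, q), s(p, m)) ∪ p ∩ r(m ∩ q, r(p, p, q), p ∪ q) ∩ r(q, m, m) ∩ s(p, q) ∩ s(r(q, q, q), s(p, m)) ∪ p ∩ r(m ∩ q, r(p, p, q), p ∪ q) ∩ r(q, m, m) ∩ s(p, q) ∩ s(r(q, q, q), s(p, m)) ∪ q ∩ r(m ∩ q, r(p, p, q), p ∪ q) ∩ r(q, m, m) ∩ s(p, q) ∩ s(r(q, q, q), s(p, m)) ∪ s(m ∪ m ∪ m ∪ p ∪ p ∩ p ∩ q ∩ q ∪ r(q, q, q) ∪ s(q, q), m ∪ m ∩ p ∩ p ∪ p ∪ p ∪ p ∩ p ∪ s(q, m)) ∪ s(r(p ∪ p ∪ p ∪ q ∪ q ∪ s(q, m), s(q, p), s(p, q)), m ∪ p ∪ p ∩ p ∩ q ∪ q)
R2 matches:  uses p, q, s(q, m);  v := p ∪ p ∪ q, x := m, y := q
The variable takes the whole remainder — replace the entire application.
Result:  m ∩ r(m ∩ q, r(p, p, q), p ∪ q) ∩ r(q, m, m) ∩ s(p, q) ∩ s(r(q, q, q), s(p, m)) ∪ p ∩ r(m ∩ q, r(p, p, q), p ∪ q) ∩ r(q, m, m) ∩ s(p, q) ∩ s(r(q, q, q), s(p, m)) ∪ p ∩ r(m ∩ q, r(p, p, q), p ∪ q) ∩ r(q, m, m) ∩ s(p, q) ∩ s(r(q, q, q), s(p, m)) ∪ q ∩ r(m ∩ q, r(p, p, q), p ∪ q) ∩ r(q, m, m) ∩ s(p, q) ∩ s(r(q, q, q), s(p, m)) ∪ s(m ∪ m ∪ m ∪ p ∪ p ∩ p ∩ q ∩ q ∪ r(q, q, q) ∪ s(q, q), m ∪ m ∩ p ∩ p ∪ p ∪ p ∪ p ∩ p ∪ s(q, m)) ∪ s(r(m, s(q, p), s(p, q)), m ∪ p ∪ p ∩ p ∩ q ∪ q)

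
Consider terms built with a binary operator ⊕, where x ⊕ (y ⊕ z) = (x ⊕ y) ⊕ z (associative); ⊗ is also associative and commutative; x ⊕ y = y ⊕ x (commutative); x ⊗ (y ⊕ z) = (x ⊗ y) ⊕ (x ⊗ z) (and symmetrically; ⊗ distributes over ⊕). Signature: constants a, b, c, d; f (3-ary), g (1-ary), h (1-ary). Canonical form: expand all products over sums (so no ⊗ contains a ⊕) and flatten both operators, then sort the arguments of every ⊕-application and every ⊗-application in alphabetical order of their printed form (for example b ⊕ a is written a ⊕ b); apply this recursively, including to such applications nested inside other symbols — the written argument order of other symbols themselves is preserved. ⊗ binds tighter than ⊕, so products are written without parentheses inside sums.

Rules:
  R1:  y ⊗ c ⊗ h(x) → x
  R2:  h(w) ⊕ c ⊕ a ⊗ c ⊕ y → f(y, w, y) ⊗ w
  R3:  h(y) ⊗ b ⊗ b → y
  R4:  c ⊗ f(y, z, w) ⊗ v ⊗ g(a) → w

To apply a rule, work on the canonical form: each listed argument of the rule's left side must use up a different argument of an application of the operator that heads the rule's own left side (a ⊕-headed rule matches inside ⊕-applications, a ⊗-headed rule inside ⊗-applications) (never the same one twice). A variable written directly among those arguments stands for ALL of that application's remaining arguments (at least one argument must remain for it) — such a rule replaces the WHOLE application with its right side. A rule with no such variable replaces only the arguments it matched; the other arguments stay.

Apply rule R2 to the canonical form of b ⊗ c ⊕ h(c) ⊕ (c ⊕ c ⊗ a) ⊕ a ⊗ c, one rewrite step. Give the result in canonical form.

Answer: c ⊗ f(a ⊗ c ⊕ b ⊗ c, c, a ⊗ c ⊕ b ⊗ c)

Derivation:
Canonical form:  a ⊗ c ⊕ a ⊗ c ⊕ b ⊗ c ⊕ c ⊕ h(c)
Match R2:  consume a ⊗ c, c, h(c);  w := c, y := a ⊗ c ⊕ b ⊗ c
The extension variable absorbs all remaining arguments, so the whole application is rewritten.
New term:  c ⊗ f(a ⊗ c ⊕ b ⊗ c, c, a ⊗ c ⊕ b ⊗ c)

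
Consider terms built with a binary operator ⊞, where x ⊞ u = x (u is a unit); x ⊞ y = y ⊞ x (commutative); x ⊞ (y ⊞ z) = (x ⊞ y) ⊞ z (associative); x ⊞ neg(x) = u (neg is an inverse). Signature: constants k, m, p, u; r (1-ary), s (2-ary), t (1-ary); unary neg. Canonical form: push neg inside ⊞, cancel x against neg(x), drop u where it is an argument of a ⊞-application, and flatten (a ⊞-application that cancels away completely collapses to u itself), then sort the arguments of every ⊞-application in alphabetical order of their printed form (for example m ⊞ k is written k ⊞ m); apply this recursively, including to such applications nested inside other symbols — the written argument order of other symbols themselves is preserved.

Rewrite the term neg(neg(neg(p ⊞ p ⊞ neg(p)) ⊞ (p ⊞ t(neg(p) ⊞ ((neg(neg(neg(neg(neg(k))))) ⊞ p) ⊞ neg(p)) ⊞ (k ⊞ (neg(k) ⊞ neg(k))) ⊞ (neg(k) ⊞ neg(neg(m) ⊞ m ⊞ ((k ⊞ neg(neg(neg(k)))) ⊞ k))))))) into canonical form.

Push neg inside:  distribute neg over ⊞ and collapse double neg
Cancel:  p cancels
Combine occurrences:  t(neg(k) ⊞ neg(k) ⊞ neg(k) ⊞ neg(k) ⊞ neg(p))

Answer: t(neg(k) ⊞ neg(k) ⊞ neg(k) ⊞ neg(k) ⊞ neg(p))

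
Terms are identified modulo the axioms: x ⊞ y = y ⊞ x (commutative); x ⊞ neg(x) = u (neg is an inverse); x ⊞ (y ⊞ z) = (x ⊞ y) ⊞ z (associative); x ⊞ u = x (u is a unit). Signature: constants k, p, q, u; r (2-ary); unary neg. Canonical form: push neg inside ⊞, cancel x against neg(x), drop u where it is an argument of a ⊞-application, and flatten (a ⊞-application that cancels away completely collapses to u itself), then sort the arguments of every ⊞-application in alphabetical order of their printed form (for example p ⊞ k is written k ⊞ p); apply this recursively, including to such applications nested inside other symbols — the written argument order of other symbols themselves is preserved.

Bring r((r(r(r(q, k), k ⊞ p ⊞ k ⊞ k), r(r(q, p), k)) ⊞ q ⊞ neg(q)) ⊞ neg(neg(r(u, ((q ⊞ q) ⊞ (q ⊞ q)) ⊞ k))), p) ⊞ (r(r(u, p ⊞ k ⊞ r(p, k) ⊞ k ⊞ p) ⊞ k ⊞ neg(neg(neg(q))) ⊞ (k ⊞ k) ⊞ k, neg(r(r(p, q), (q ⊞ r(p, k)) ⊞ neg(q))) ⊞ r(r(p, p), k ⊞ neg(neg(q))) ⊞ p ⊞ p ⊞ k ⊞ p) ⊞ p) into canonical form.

Answer: p ⊞ r(k ⊞ k ⊞ k ⊞ k ⊞ neg(q) ⊞ r(u, k ⊞ k ⊞ p ⊞ p ⊞ r(p, k)), k ⊞ neg(r(r(p, q), r(p, k))) ⊞ p ⊞ p ⊞ p ⊞ r(r(p, p), k ⊞ q)) ⊞ r(r(r(r(q, k), k ⊞ k ⊞ k ⊞ p), r(r(q, p), k)) ⊞ r(u, k ⊞ q ⊞ q ⊞ q ⊞ q), p)

Derivation:
Push neg inside:  distribute neg over ⊞ and collapse double neg
Combine occurrences:  r(r(r(r(q, k), k ⊞ k ⊞ k ⊞ p), r(r(q, p), k)) ⊞ r(u, k ⊞ q ⊞ q ⊞ q ⊞ q), p) ⊞ r(k ⊞ k ⊞ k ⊞ k ⊞ neg(q) ⊞ r(u, k ⊞ k ⊞ p ⊞ p ⊞ r(p, k)), k ⊞ neg(r(r(p, q), r(p, k))) ⊞ p ⊞ p ⊞ p ⊞ r(r(p, p), k ⊞ q)) ⊞ p
Sort:  p ⊞ r(k ⊞ k ⊞ k ⊞ k ⊞ neg(q) ⊞ r(u, k ⊞ k ⊞ p ⊞ p ⊞ r(p, k)), k ⊞ neg(r(r(p, q), r(p, k))) ⊞ p ⊞ p ⊞ p ⊞ r(r(p, p), k ⊞ q)) ⊞ r(r(r(r(q, k), k ⊞ k ⊞ k ⊞ p), r(r(q, p), k)) ⊞ r(u, k ⊞ q ⊞ q ⊞ q ⊞ q), p)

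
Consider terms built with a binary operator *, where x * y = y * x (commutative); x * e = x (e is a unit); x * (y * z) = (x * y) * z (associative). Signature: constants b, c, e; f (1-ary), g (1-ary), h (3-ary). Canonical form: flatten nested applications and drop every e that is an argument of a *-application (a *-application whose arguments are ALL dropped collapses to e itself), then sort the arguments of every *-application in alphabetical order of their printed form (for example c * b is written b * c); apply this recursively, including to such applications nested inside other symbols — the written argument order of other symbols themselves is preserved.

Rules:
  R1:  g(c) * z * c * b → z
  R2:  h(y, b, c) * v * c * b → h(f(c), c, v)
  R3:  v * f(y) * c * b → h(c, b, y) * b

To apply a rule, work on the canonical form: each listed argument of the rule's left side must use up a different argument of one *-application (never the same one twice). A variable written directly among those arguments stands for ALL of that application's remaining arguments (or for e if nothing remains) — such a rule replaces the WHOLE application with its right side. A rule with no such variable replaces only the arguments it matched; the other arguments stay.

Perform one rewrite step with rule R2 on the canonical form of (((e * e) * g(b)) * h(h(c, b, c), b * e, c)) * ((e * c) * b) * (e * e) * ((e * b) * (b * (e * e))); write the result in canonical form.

Answer: h(f(c), c, b * b * g(b))

Derivation:
Canonical form:  b * b * b * c * g(b) * h(h(c, b, c), b, c)
R2 matches:  uses b, c, h(h(c, b, c), b, c);  v := b * b * g(b), y := h(c, b, c)
Every leftover argument binds to the variable; the entire application is replaced.
Giving:  h(f(c), c, b * b * g(b))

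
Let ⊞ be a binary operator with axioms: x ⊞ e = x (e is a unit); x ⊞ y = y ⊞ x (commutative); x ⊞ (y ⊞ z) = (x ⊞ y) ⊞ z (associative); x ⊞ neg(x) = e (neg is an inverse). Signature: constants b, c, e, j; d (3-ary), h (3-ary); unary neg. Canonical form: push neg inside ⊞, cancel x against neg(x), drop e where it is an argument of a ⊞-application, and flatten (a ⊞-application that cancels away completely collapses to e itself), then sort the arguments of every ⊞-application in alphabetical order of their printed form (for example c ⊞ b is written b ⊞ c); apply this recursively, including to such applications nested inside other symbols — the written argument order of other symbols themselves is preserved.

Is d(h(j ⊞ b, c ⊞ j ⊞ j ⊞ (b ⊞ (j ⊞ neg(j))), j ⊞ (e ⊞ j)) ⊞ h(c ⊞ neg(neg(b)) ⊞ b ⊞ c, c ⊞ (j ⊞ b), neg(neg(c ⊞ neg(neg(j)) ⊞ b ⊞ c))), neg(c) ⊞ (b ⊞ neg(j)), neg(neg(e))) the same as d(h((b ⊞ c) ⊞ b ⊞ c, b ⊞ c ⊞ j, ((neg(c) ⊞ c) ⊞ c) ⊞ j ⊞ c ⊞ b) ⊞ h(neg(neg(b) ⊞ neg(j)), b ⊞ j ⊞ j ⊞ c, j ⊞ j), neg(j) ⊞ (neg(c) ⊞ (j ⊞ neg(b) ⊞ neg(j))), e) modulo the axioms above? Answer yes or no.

Left:  d(h(j ⊞ b, c ⊞ j ⊞ j ⊞ (b ⊞ (j ⊞ neg(j))), j ⊞ (e ⊞ j)) ⊞ h(c ⊞ neg(neg(b)) ⊞ b ⊞ c, c ⊞ (j ⊞ b), neg(neg(c ⊞ neg(neg(j)) ⊞ b ⊞ c))), neg(c) ⊞ (b ⊞ neg(j)), neg(neg(e)))
  Work inside:  h(j ⊞ b, c ⊞ j ⊞ j ⊞ (b ⊞ (j ⊞ neg(j))), j ⊞ (e ⊞ j)) ⊞ h(c ⊞ neg(neg(b)) ⊞ b ⊞ c, c ⊞ (j ⊞ b), neg(neg(c ⊞ neg(neg(j)) ⊞ b ⊞ c)))
  Push neg inside:  distribute neg over ⊞ and collapse double neg
  Collect terms:  h(b ⊞ j, b ⊞ c ⊞ j ⊞ j, j ⊞ j) ⊞ h(b ⊞ b ⊞ c ⊞ c, b ⊞ c ⊞ j, b ⊞ c ⊞ c ⊞ j)
  Sort:  h(b ⊞ b ⊞ c ⊞ c, b ⊞ c ⊞ j, b ⊞ c ⊞ c ⊞ j) ⊞ h(b ⊞ j, b ⊞ c ⊞ j ⊞ j, j ⊞ j)
  Rebuild:  d(h(b ⊞ b ⊞ c ⊞ c, b ⊞ c ⊞ j, b ⊞ c ⊞ c ⊞ j) ⊞ h(b ⊞ j, b ⊞ c ⊞ j ⊞ j, j ⊞ j), b ⊞ neg(c) ⊞ neg(j), e)
Right:  d(h((b ⊞ c) ⊞ b ⊞ c, b ⊞ c ⊞ j, ((neg(c) ⊞ c) ⊞ c) ⊞ j ⊞ c ⊞ b) ⊞ h(neg(neg(b) ⊞ neg(j)), b ⊞ j ⊞ j ⊞ c, j ⊞ j), neg(j) ⊞ (neg(c) ⊞ (j ⊞ neg(b) ⊞ neg(j))), e)
  Descend into:  h((b ⊞ c) ⊞ b ⊞ c, b ⊞ c ⊞ j, ((neg(c) ⊞ c) ⊞ c) ⊞ j ⊞ c ⊞ b) ⊞ h(neg(neg(b) ⊞ neg(j)), b ⊞ j ⊞ j ⊞ c, j ⊞ j)
  Push neg inside:  distribute neg over ⊞ and collapse double neg
  Collect terms:  h(b ⊞ b ⊞ c ⊞ c, b ⊞ c ⊞ j, b ⊞ c ⊞ c ⊞ j) ⊞ h(b ⊞ j, b ⊞ c ⊞ j ⊞ j, j ⊞ j)
  Reassemble:  d(h(b ⊞ b ⊞ c ⊞ c, b ⊞ c ⊞ j, b ⊞ c ⊞ c ⊞ j) ⊞ h(b ⊞ j, b ⊞ c ⊞ j ⊞ j, j ⊞ j), neg(b) ⊞ neg(c) ⊞ neg(j), e)

Answer: no — d(h(b ⊞ b ⊞ c ⊞ c, b ⊞ c ⊞ j, b ⊞ c ⊞ c ⊞ j) ⊞ h(b ⊞ j, b ⊞ c ⊞ j ⊞ j, j ⊞ j), b ⊞ neg(c) ⊞ neg(j), e) vs d(h(b ⊞ b ⊞ c ⊞ c, b ⊞ c ⊞ j, b ⊞ c ⊞ c ⊞ j) ⊞ h(b ⊞ j, b ⊞ c ⊞ j ⊞ j, j ⊞ j), neg(b) ⊞ neg(c) ⊞ neg(j), e)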